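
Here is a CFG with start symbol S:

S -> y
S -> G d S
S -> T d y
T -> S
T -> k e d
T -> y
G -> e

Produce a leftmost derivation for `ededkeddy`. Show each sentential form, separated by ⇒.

S ⇒ GdS ⇒ edS ⇒ edGdS ⇒ ededS ⇒ ededTdy ⇒ ededkeddy

S ⇒ GdS   [S -> G d S]
GdS ⇒ edS   [G -> e]
edS ⇒ edGdS   [S -> G d S]
edGdS ⇒ ededS   [G -> e]
ededS ⇒ ededTdy   [S -> T d y]
ededTdy ⇒ ededkeddy   [T -> k e d]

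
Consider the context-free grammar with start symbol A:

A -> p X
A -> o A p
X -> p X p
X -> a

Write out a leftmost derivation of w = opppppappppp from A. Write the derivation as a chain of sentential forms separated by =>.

A => oAp => opXp => oppXpp => opppXppp => oppppXpppp => opppppXppppp => opppppappppp

A => oAp   [A -> o A p]
oAp => opXp   [A -> p X]
opXp => oppXpp   [X -> p X p]
oppXpp => opppXppp   [X -> p X p]
opppXppp => oppppXpppp   [X -> p X p]
oppppXpppp => opppppXppppp   [X -> p X p]
opppppXppppp => opppppappppp   [X -> a]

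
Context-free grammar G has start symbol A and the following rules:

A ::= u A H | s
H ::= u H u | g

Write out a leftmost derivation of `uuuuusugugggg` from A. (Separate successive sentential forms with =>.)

A => uAH => uuAHH => uuuAHHH => uuuuAHHHH => uuuuuAHHHHH => uuuuusHHHHH => uuuuusuHuHHHH => uuuuusuguHHHH => uuuuusugugHHH => uuuuusuguggHH => uuuuusugugggH => uuuuusugugggg

A => uAH   [A ::= u A H]
uAH => uuAHH   [A ::= u A H]
uuAHH => uuuAHHH   [A ::= u A H]
uuuAHHH => uuuuAHHHH   [A ::= u A H]
uuuuAHHHH => uuuuuAHHHHH   [A ::= u A H]
uuuuuAHHHHH => uuuuusHHHHH   [A ::= s]
uuuuusHHHHH => uuuuusuHuHHHH   [H ::= u H u]
uuuuusuHuHHHH => uuuuusuguHHHH   [H ::= g]
uuuuusuguHHHH => uuuuusugugHHH   [H ::= g]
uuuuusugugHHH => uuuuusuguggHH   [H ::= g]
uuuuusuguggHH => uuuuusugugggH   [H ::= g]
uuuuusugugggH => uuuuusugugggg   [H ::= g]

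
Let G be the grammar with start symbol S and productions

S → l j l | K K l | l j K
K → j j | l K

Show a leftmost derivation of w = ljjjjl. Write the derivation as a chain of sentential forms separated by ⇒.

S ⇒ KKl ⇒ lKKl ⇒ ljjKl ⇒ ljjjjl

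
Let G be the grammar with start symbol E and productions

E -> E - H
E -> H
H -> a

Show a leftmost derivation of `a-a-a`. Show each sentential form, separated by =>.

E => E-H   [E -> E - H]
E-H => E-H-H   [E -> E - H]
E-H-H => H-H-H   [E -> H]
H-H-H => a-H-H   [H -> a]
a-H-H => a-a-H   [H -> a]
a-a-H => a-a-a   [H -> a]

E=>E-H=>E-H-H=>H-H-H=>a-H-H=>a-a-H=>a-a-a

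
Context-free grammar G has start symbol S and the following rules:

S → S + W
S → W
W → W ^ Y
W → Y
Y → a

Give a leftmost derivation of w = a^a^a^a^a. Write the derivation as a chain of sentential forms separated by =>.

S => W => W^Y => W^Y^Y => W^Y^Y^Y => W^Y^Y^Y^Y => Y^Y^Y^Y^Y => a^Y^Y^Y^Y => a^a^Y^Y^Y => a^a^a^Y^Y => a^a^a^a^Y => a^a^a^a^a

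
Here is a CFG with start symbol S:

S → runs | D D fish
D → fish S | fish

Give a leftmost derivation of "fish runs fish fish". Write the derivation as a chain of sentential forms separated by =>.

S => D D fish => fish S D fish => fish runs D fish => fish runs fish fish

S => D D fish   [S → D D fish]
D D fish => fish S D fish   [D → fish S]
fish S D fish => fish runs D fish   [S → runs]
fish runs D fish => fish runs fish fish   [D → fish]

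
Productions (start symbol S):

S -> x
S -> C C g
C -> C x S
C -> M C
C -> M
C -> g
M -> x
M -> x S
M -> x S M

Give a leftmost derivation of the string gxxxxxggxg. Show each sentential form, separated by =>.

S => CCg => gCg => gMg => gxSMg => gxCCgMg => gxCxSCgMg => gxMxSCgMg => gxxSxSCgMg => gxxxxSCgMg => gxxxxxCgMg => gxxxxxggMg => gxxxxxggxg

S => CCg   [S -> C C g]
CCg => gCg   [C -> g]
gCg => gMg   [C -> M]
gMg => gxSMg   [M -> x S M]
gxSMg => gxCCgMg   [S -> C C g]
gxCCgMg => gxCxSCgMg   [C -> C x S]
gxCxSCgMg => gxMxSCgMg   [C -> M]
gxMxSCgMg => gxxSxSCgMg   [M -> x S]
gxxSxSCgMg => gxxxxSCgMg   [S -> x]
gxxxxSCgMg => gxxxxxCgMg   [S -> x]
gxxxxxCgMg => gxxxxxggMg   [C -> g]
gxxxxxggMg => gxxxxxggxg   [M -> x]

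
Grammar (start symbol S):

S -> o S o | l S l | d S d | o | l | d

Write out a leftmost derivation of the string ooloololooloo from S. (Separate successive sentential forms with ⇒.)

S ⇒ oSo   [S -> o S o]
oSo ⇒ ooSoo   [S -> o S o]
ooSoo ⇒ oolSloo   [S -> l S l]
oolSloo ⇒ ooloSoloo   [S -> o S o]
ooloSoloo ⇒ oolooSooloo   [S -> o S o]
oolooSooloo ⇒ ooloolSlooloo   [S -> l S l]
ooloolSlooloo ⇒ ooloololooloo   [S -> o]

S ⇒ oSo ⇒ ooSoo ⇒ oolSloo ⇒ ooloSoloo ⇒ oolooSooloo ⇒ ooloolSlooloo ⇒ ooloololooloo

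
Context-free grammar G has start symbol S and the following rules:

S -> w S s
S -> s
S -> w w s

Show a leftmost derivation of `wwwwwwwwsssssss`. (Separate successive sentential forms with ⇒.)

S⇒wSs⇒wwSss⇒wwwSsss⇒wwwwSssss⇒wwwwwSsssss⇒wwwwwwSssssss⇒wwwwwwwwsssssss

S ⇒ wSs   [S -> w S s]
wSs ⇒ wwSss   [S -> w S s]
wwSss ⇒ wwwSsss   [S -> w S s]
wwwSsss ⇒ wwwwSssss   [S -> w S s]
wwwwSssss ⇒ wwwwwSsssss   [S -> w S s]
wwwwwSsssss ⇒ wwwwwwSssssss   [S -> w S s]
wwwwwwSssssss ⇒ wwwwwwwwsssssss   [S -> w w s]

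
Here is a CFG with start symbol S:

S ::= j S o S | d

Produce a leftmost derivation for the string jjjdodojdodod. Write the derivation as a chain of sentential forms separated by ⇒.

S ⇒ jSoS   [S ::= j S o S]
jSoS ⇒ jjSoSoS   [S ::= j S o S]
jjSoSoS ⇒ jjjSoSoSoS   [S ::= j S o S]
jjjSoSoSoS ⇒ jjjdoSoSoS   [S ::= d]
jjjdoSoSoS ⇒ jjjdodoSoS   [S ::= d]
jjjdodoSoS ⇒ jjjdodojSoSoS   [S ::= j S o S]
jjjdodojSoSoS ⇒ jjjdodojdoSoS   [S ::= d]
jjjdodojdoSoS ⇒ jjjdodojdodoS   [S ::= d]
jjjdodojdodoS ⇒ jjjdodojdodod   [S ::= d]

S ⇒ jSoS ⇒ jjSoSoS ⇒ jjjSoSoSoS ⇒ jjjdoSoSoS ⇒ jjjdodoSoS ⇒ jjjdodojSoSoS ⇒ jjjdodojdoSoS ⇒ jjjdodojdodoS ⇒ jjjdodojdodod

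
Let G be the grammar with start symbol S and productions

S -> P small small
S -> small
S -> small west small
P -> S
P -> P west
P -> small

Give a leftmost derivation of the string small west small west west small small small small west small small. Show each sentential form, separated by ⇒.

S ⇒ P small small   [S -> P small small]
P small small ⇒ P west small small   [P -> P west]
P west small small ⇒ S west small small   [P -> S]
S west small small ⇒ P small small west small small   [S -> P small small]
P small small west small small ⇒ S small small west small small   [P -> S]
S small small west small small ⇒ P small small small small west small small   [S -> P small small]
P small small small small west small small ⇒ P west small small small small west small small   [P -> P west]
P west small small small small west small small ⇒ P west west small small small small west small small   [P -> P west]
P west west small small small small west small small ⇒ S west west small small small small west small small   [P -> S]
S west west small small small small west small small ⇒ small west small west west small small small small west small small   [S -> small west small]

S ⇒ P small small ⇒ P west small small ⇒ S west small small ⇒ P small small west small small ⇒ S small small west small small ⇒ P small small small small west small small ⇒ P west small small small small west small small ⇒ P west west small small small small west small small ⇒ S west west small small small small west small small ⇒ small west small west west small small small small west small small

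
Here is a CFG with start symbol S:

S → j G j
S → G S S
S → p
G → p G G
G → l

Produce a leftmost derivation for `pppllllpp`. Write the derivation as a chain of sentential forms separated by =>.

S => GSS   [S → G S S]
GSS => pGGSS   [G → p G G]
pGGSS => ppGGGSS   [G → p G G]
ppGGGSS => pppGGGGSS   [G → p G G]
pppGGGGSS => ppplGGGSS   [G → l]
ppplGGGSS => pppllGGSS   [G → l]
pppllGGSS => ppplllGSS   [G → l]
ppplllGSS => pppllllSS   [G → l]
pppllllSS => pppllllpS   [S → p]
pppllllpS => pppllllpp   [S → p]

S => GSS => pGGSS => ppGGGSS => pppGGGGSS => ppplGGGSS => pppllGGSS => ppplllGSS => pppllllSS => pppllllpS => pppllllpp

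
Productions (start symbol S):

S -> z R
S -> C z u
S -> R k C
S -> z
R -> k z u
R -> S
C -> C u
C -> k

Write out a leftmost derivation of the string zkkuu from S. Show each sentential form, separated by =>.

S => RkC => SkC => zkC => zkCu => zkCuu => zkkuu

S => RkC   [S -> R k C]
RkC => SkC   [R -> S]
SkC => zkC   [S -> z]
zkC => zkCu   [C -> C u]
zkCu => zkCuu   [C -> C u]
zkCuu => zkkuu   [C -> k]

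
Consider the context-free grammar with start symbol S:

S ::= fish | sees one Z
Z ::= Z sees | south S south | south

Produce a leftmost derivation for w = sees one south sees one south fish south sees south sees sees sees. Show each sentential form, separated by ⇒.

S ⇒ sees one Z ⇒ sees one Z sees ⇒ sees one Z sees sees ⇒ sees one Z sees sees sees ⇒ sees one south S south sees sees sees ⇒ sees one south sees one Z south sees sees sees ⇒ sees one south sees one Z sees south sees sees sees ⇒ sees one south sees one south S south sees south sees sees sees ⇒ sees one south sees one south fish south sees south sees sees sees

S ⇒ sees one Z   [S ::= sees one Z]
sees one Z ⇒ sees one Z sees   [Z ::= Z sees]
sees one Z sees ⇒ sees one Z sees sees   [Z ::= Z sees]
sees one Z sees sees ⇒ sees one Z sees sees sees   [Z ::= Z sees]
sees one Z sees sees sees ⇒ sees one south S south sees sees sees   [Z ::= south S south]
sees one south S south sees sees sees ⇒ sees one south sees one Z south sees sees sees   [S ::= sees one Z]
sees one south sees one Z south sees sees sees ⇒ sees one south sees one Z sees south sees sees sees   [Z ::= Z sees]
sees one south sees one Z sees south sees sees sees ⇒ sees one south sees one south S south sees south sees sees sees   [Z ::= south S south]
sees one south sees one south S south sees south sees sees sees ⇒ sees one south sees one south fish south sees south sees sees sees   [S ::= fish]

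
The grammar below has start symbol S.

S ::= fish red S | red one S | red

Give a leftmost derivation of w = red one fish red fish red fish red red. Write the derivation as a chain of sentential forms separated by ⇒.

S ⇒ red one S ⇒ red one fish red S ⇒ red one fish red fish red S ⇒ red one fish red fish red fish red S ⇒ red one fish red fish red fish red red

S ⇒ red one S   [S ::= red one S]
red one S ⇒ red one fish red S   [S ::= fish red S]
red one fish red S ⇒ red one fish red fish red S   [S ::= fish red S]
red one fish red fish red S ⇒ red one fish red fish red fish red S   [S ::= fish red S]
red one fish red fish red fish red S ⇒ red one fish red fish red fish red red   [S ::= red]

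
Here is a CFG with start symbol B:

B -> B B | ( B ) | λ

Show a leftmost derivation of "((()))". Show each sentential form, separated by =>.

B => BB   [B -> B B]
BB => (B)B   [B -> ( B )]
(B)B => (BB)B   [B -> B B]
(BB)B => (BBB)B   [B -> B B]
(BBB)B => (BBBB)B   [B -> B B]
(BBBB)B => ((B)BBB)B   [B -> ( B )]
((B)BBB)B => (((B))BBB)B   [B -> ( B )]
(((B))BBB)B => ((())BBB)B   [B -> λ]
((())BBB)B => ((())BB)B   [B -> λ]
((())BB)B => ((())B)B   [B -> λ]
((())B)B => ((()))B   [B -> λ]
((()))B => ((()))   [B -> λ]

B => BB => (B)B => (BB)B => (BBB)B => (BBBB)B => ((B)BBB)B => (((B))BBB)B => ((())BBB)B => ((())BB)B => ((())B)B => ((()))B => ((()))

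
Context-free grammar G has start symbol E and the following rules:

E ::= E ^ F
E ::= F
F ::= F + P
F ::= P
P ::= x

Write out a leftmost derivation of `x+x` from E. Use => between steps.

E => F   [E ::= F]
F => F+P   [F ::= F + P]
F+P => P+P   [F ::= P]
P+P => x+P   [P ::= x]
x+P => x+x   [P ::= x]

E=>F=>F+P=>P+P=>x+P=>x+x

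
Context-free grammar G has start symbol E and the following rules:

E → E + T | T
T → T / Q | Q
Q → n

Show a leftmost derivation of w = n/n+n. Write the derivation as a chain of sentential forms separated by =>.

E=>E+T=>T+T=>T/Q+T=>Q/Q+T=>n/Q+T=>n/n+T=>n/n+Q=>n/n+n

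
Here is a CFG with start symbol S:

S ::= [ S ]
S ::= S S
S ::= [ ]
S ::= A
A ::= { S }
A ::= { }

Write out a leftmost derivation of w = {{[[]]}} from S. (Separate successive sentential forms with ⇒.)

S ⇒ A ⇒ {S} ⇒ {A} ⇒ {{S}} ⇒ {{[S]}} ⇒ {{[[]]}}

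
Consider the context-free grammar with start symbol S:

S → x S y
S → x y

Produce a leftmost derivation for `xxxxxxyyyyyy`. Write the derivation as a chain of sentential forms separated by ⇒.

S ⇒ xSy ⇒ xxSyy ⇒ xxxSyyy ⇒ xxxxSyyyy ⇒ xxxxxSyyyyy ⇒ xxxxxxyyyyyy

S ⇒ xSy   [S → x S y]
xSy ⇒ xxSyy   [S → x S y]
xxSyy ⇒ xxxSyyy   [S → x S y]
xxxSyyy ⇒ xxxxSyyyy   [S → x S y]
xxxxSyyyy ⇒ xxxxxSyyyyy   [S → x S y]
xxxxxSyyyyy ⇒ xxxxxxyyyyyy   [S → x y]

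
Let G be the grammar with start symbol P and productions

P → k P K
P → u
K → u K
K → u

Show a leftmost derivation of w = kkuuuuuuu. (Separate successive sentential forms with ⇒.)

P ⇒ kPK ⇒ kkPKK ⇒ kkuKK ⇒ kkuuKK ⇒ kkuuuKK ⇒ kkuuuuKK ⇒ kkuuuuuKK ⇒ kkuuuuuuK ⇒ kkuuuuuuu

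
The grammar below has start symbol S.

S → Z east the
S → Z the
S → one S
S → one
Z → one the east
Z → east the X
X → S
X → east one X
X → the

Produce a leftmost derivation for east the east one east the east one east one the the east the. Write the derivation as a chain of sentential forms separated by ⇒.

S ⇒ Z east the ⇒ east the X east the ⇒ east the east one X east the ⇒ east the east one S east the ⇒ east the east one Z the east the ⇒ east the east one east the X the east the ⇒ east the east one east the east one X the east the ⇒ east the east one east the east one east one X the east the ⇒ east the east one east the east one east one the the east the

S ⇒ Z east the   [S → Z east the]
Z east the ⇒ east the X east the   [Z → east the X]
east the X east the ⇒ east the east one X east the   [X → east one X]
east the east one X east the ⇒ east the east one S east the   [X → S]
east the east one S east the ⇒ east the east one Z the east the   [S → Z the]
east the east one Z the east the ⇒ east the east one east the X the east the   [Z → east the X]
east the east one east the X the east the ⇒ east the east one east the east one X the east the   [X → east one X]
east the east one east the east one X the east the ⇒ east the east one east the east one east one X the east the   [X → east one X]
east the east one east the east one east one X the east the ⇒ east the east one east the east one east one the the east the   [X → the]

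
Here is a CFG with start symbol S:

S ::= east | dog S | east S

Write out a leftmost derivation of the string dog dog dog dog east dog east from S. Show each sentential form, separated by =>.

S => dog S => dog dog S => dog dog dog S => dog dog dog dog S => dog dog dog dog east S => dog dog dog dog east dog S => dog dog dog dog east dog east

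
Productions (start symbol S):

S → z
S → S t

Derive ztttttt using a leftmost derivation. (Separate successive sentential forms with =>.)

S => St   [S → S t]
St => Stt   [S → S t]
Stt => Sttt   [S → S t]
Sttt => Stttt   [S → S t]
Stttt => Sttttt   [S → S t]
Sttttt => Stttttt   [S → S t]
Stttttt => ztttttt   [S → z]

S=>St=>Stt=>Sttt=>Stttt=>Sttttt=>Stttttt=>ztttttt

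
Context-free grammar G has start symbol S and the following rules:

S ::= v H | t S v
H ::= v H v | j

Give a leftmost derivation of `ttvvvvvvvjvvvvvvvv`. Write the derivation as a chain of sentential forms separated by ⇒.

S ⇒ tSv ⇒ ttSvv ⇒ ttvHvv ⇒ ttvvHvvv ⇒ ttvvvHvvvv ⇒ ttvvvvHvvvvv ⇒ ttvvvvvHvvvvvv ⇒ ttvvvvvvHvvvvvvv ⇒ ttvvvvvvvHvvvvvvvv ⇒ ttvvvvvvvjvvvvvvvv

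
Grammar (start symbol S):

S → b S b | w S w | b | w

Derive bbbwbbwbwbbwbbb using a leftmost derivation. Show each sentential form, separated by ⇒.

S⇒bSb⇒bbSbb⇒bbbSbbb⇒bbbwSwbbb⇒bbbwbSbwbbb⇒bbbwbbSbbwbbb⇒bbbwbbwSwbbwbbb⇒bbbwbbwbwbbwbbb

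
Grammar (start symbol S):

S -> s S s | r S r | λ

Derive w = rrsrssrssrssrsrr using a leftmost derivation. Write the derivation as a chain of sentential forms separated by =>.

S => rSr   [S -> r S r]
rSr => rrSrr   [S -> r S r]
rrSrr => rrsSsrr   [S -> s S s]
rrsSsrr => rrsrSrsrr   [S -> r S r]
rrsrSrsrr => rrsrsSsrsrr   [S -> s S s]
rrsrsSsrsrr => rrsrssSssrsrr   [S -> s S s]
rrsrssSssrsrr => rrsrssrSrssrsrr   [S -> r S r]
rrsrssrSrssrsrr => rrsrssrsSsrssrsrr   [S -> s S s]
rrsrssrsSsrssrsrr => rrsrssrssrssrsrr   [S -> λ]

S => rSr => rrSrr => rrsSsrr => rrsrSrsrr => rrsrsSsrsrr => rrsrssSssrsrr => rrsrssrSrssrsrr => rrsrssrsSsrssrsrr => rrsrssrssrssrsrr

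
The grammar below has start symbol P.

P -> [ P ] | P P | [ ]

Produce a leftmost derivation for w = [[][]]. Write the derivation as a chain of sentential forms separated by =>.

P => [P]   [P -> [ P ]]
[P] => [PP]   [P -> P P]
[PP] => [[]P]   [P -> [ ]]
[[]P] => [[][]]   [P -> [ ]]

P=>[P]=>[PP]=>[[]P]=>[[][]]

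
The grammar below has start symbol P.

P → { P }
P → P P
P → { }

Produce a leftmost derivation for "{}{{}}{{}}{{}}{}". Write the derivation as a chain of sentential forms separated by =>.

P => PP   [P → P P]
PP => PPP   [P → P P]
PPP => PPPP   [P → P P]
PPPP => {}PPP   [P → { }]
{}PPP => {}{P}PP   [P → { P }]
{}{P}PP => {}{{}}PP   [P → { }]
{}{{}}PP => {}{{}}PPP   [P → P P]
{}{{}}PPP => {}{{}}{P}PP   [P → { P }]
{}{{}}{P}PP => {}{{}}{{}}PP   [P → { }]
{}{{}}{{}}PP => {}{{}}{{}}{P}P   [P → { P }]
{}{{}}{{}}{P}P => {}{{}}{{}}{{}}P   [P → { }]
{}{{}}{{}}{{}}P => {}{{}}{{}}{{}}{}   [P → { }]

P => PP => PPP => PPPP => {}PPP => {}{P}PP => {}{{}}PP => {}{{}}PPP => {}{{}}{P}PP => {}{{}}{{}}PP => {}{{}}{{}}{P}P => {}{{}}{{}}{{}}P => {}{{}}{{}}{{}}{}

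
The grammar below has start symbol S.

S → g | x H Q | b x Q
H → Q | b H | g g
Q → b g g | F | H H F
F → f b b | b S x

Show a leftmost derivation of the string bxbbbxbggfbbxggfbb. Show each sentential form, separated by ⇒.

S ⇒ bxQ ⇒ bxHHF ⇒ bxbHHF ⇒ bxbbHHF ⇒ bxbbQHF ⇒ bxbbFHF ⇒ bxbbbSxHF ⇒ bxbbbxHQxHF ⇒ bxbbbxbHQxHF ⇒ bxbbbxbggQxHF ⇒ bxbbbxbggFxHF ⇒ bxbbbxbggfbbxHF ⇒ bxbbbxbggfbbxggF ⇒ bxbbbxbggfbbxggfbb

S ⇒ bxQ   [S → b x Q]
bxQ ⇒ bxHHF   [Q → H H F]
bxHHF ⇒ bxbHHF   [H → b H]
bxbHHF ⇒ bxbbHHF   [H → b H]
bxbbHHF ⇒ bxbbQHF   [H → Q]
bxbbQHF ⇒ bxbbFHF   [Q → F]
bxbbFHF ⇒ bxbbbSxHF   [F → b S x]
bxbbbSxHF ⇒ bxbbbxHQxHF   [S → x H Q]
bxbbbxHQxHF ⇒ bxbbbxbHQxHF   [H → b H]
bxbbbxbHQxHF ⇒ bxbbbxbggQxHF   [H → g g]
bxbbbxbggQxHF ⇒ bxbbbxbggFxHF   [Q → F]
bxbbbxbggFxHF ⇒ bxbbbxbggfbbxHF   [F → f b b]
bxbbbxbggfbbxHF ⇒ bxbbbxbggfbbxggF   [H → g g]
bxbbbxbggfbbxggF ⇒ bxbbbxbggfbbxggfbb   [F → f b b]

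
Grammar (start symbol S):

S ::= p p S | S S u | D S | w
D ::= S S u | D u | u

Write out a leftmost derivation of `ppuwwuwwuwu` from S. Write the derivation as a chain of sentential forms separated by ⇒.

S⇒SSu⇒ppSSu⇒ppSSuSu⇒ppDSSuSu⇒ppSSuSSuSu⇒ppDSSuSSuSu⇒ppuSSuSSuSu⇒ppuwSuSSuSu⇒ppuwwuSSuSu⇒ppuwwuwSuSu⇒ppuwwuwwuSu⇒ppuwwuwwuwu

S ⇒ SSu   [S ::= S S u]
SSu ⇒ ppSSu   [S ::= p p S]
ppSSu ⇒ ppSSuSu   [S ::= S S u]
ppSSuSu ⇒ ppDSSuSu   [S ::= D S]
ppDSSuSu ⇒ ppSSuSSuSu   [D ::= S S u]
ppSSuSSuSu ⇒ ppDSSuSSuSu   [S ::= D S]
ppDSSuSSuSu ⇒ ppuSSuSSuSu   [D ::= u]
ppuSSuSSuSu ⇒ ppuwSuSSuSu   [S ::= w]
ppuwSuSSuSu ⇒ ppuwwuSSuSu   [S ::= w]
ppuwwuSSuSu ⇒ ppuwwuwSuSu   [S ::= w]
ppuwwuwSuSu ⇒ ppuwwuwwuSu   [S ::= w]
ppuwwuwwuSu ⇒ ppuwwuwwuwu   [S ::= w]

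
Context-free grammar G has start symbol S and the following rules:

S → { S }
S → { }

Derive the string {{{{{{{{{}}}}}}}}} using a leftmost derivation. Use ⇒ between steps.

S ⇒ {S} ⇒ {{S}} ⇒ {{{S}}} ⇒ {{{{S}}}} ⇒ {{{{{S}}}}} ⇒ {{{{{{S}}}}}} ⇒ {{{{{{{S}}}}}}} ⇒ {{{{{{{{S}}}}}}}} ⇒ {{{{{{{{{}}}}}}}}}

S ⇒ {S}   [S → { S }]
{S} ⇒ {{S}}   [S → { S }]
{{S}} ⇒ {{{S}}}   [S → { S }]
{{{S}}} ⇒ {{{{S}}}}   [S → { S }]
{{{{S}}}} ⇒ {{{{{S}}}}}   [S → { S }]
{{{{{S}}}}} ⇒ {{{{{{S}}}}}}   [S → { S }]
{{{{{{S}}}}}} ⇒ {{{{{{{S}}}}}}}   [S → { S }]
{{{{{{{S}}}}}}} ⇒ {{{{{{{{S}}}}}}}}   [S → { S }]
{{{{{{{{S}}}}}}}} ⇒ {{{{{{{{{}}}}}}}}}   [S → { }]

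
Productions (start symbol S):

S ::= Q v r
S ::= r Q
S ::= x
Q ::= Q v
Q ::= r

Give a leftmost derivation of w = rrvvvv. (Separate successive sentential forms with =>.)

S => rQ => rQv => rQvv => rQvvv => rQvvvv => rrvvvv

S => rQ   [S ::= r Q]
rQ => rQv   [Q ::= Q v]
rQv => rQvv   [Q ::= Q v]
rQvv => rQvvv   [Q ::= Q v]
rQvvv => rQvvvv   [Q ::= Q v]
rQvvvv => rrvvvv   [Q ::= r]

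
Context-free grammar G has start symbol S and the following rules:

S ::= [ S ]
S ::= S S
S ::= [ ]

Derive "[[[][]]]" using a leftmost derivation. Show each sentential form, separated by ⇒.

S ⇒ [S]   [S ::= [ S ]]
[S] ⇒ [[S]]   [S ::= [ S ]]
[[S]] ⇒ [[SS]]   [S ::= S S]
[[SS]] ⇒ [[[]S]]   [S ::= [ ]]
[[[]S]] ⇒ [[[][]]]   [S ::= [ ]]

S ⇒ [S] ⇒ [[S]] ⇒ [[SS]] ⇒ [[[]S]] ⇒ [[[][]]]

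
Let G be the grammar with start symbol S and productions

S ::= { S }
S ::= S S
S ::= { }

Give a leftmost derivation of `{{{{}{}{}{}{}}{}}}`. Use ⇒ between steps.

S⇒{S}⇒{{S}}⇒{{SS}}⇒{{{S}S}}⇒{{{SS}S}}⇒{{{SSS}S}}⇒{{{{}SS}S}}⇒{{{{}SSS}S}}⇒{{{{}SSSS}S}}⇒{{{{}{}SSS}S}}⇒{{{{}{}{}SS}S}}⇒{{{{}{}{}{}S}S}}⇒{{{{}{}{}{}{}}S}}⇒{{{{}{}{}{}{}}{}}}

S ⇒ {S}   [S ::= { S }]
{S} ⇒ {{S}}   [S ::= { S }]
{{S}} ⇒ {{SS}}   [S ::= S S]
{{SS}} ⇒ {{{S}S}}   [S ::= { S }]
{{{S}S}} ⇒ {{{SS}S}}   [S ::= S S]
{{{SS}S}} ⇒ {{{SSS}S}}   [S ::= S S]
{{{SSS}S}} ⇒ {{{{}SS}S}}   [S ::= { }]
{{{{}SS}S}} ⇒ {{{{}SSS}S}}   [S ::= S S]
{{{{}SSS}S}} ⇒ {{{{}SSSS}S}}   [S ::= S S]
{{{{}SSSS}S}} ⇒ {{{{}{}SSS}S}}   [S ::= { }]
{{{{}{}SSS}S}} ⇒ {{{{}{}{}SS}S}}   [S ::= { }]
{{{{}{}{}SS}S}} ⇒ {{{{}{}{}{}S}S}}   [S ::= { }]
{{{{}{}{}{}S}S}} ⇒ {{{{}{}{}{}{}}S}}   [S ::= { }]
{{{{}{}{}{}{}}S}} ⇒ {{{{}{}{}{}{}}{}}}   [S ::= { }]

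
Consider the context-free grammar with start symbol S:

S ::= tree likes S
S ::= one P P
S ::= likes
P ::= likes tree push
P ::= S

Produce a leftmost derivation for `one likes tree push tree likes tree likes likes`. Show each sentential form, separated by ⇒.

S ⇒ one P P   [S ::= one P P]
one P P ⇒ one likes tree push P   [P ::= likes tree push]
one likes tree push P ⇒ one likes tree push S   [P ::= S]
one likes tree push S ⇒ one likes tree push tree likes S   [S ::= tree likes S]
one likes tree push tree likes S ⇒ one likes tree push tree likes tree likes S   [S ::= tree likes S]
one likes tree push tree likes tree likes S ⇒ one likes tree push tree likes tree likes likes   [S ::= likes]

S ⇒ one P P ⇒ one likes tree push P ⇒ one likes tree push S ⇒ one likes tree push tree likes S ⇒ one likes tree push tree likes tree likes S ⇒ one likes tree push tree likes tree likes likes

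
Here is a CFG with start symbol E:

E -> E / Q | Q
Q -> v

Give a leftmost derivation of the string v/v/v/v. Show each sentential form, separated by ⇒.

E ⇒ E/Q ⇒ E/Q/Q ⇒ E/Q/Q/Q ⇒ Q/Q/Q/Q ⇒ v/Q/Q/Q ⇒ v/v/Q/Q ⇒ v/v/v/Q ⇒ v/v/v/v

E ⇒ E/Q   [E -> E / Q]
E/Q ⇒ E/Q/Q   [E -> E / Q]
E/Q/Q ⇒ E/Q/Q/Q   [E -> E / Q]
E/Q/Q/Q ⇒ Q/Q/Q/Q   [E -> Q]
Q/Q/Q/Q ⇒ v/Q/Q/Q   [Q -> v]
v/Q/Q/Q ⇒ v/v/Q/Q   [Q -> v]
v/v/Q/Q ⇒ v/v/v/Q   [Q -> v]
v/v/v/Q ⇒ v/v/v/v   [Q -> v]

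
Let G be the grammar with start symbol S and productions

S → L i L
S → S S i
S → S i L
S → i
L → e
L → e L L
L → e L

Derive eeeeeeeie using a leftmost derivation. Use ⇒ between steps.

S ⇒ LiL   [S → L i L]
LiL ⇒ eLiL   [L → e L]
eLiL ⇒ eeLLiL   [L → e L L]
eeLLiL ⇒ eeeLLLiL   [L → e L L]
eeeLLLiL ⇒ eeeeLLLiL   [L → e L]
eeeeLLLiL ⇒ eeeeeLLiL   [L → e]
eeeeeLLiL ⇒ eeeeeeLiL   [L → e]
eeeeeeLiL ⇒ eeeeeeeiL   [L → e]
eeeeeeeiL ⇒ eeeeeeeie   [L → e]

S⇒LiL⇒eLiL⇒eeLLiL⇒eeeLLLiL⇒eeeeLLLiL⇒eeeeeLLiL⇒eeeeeeLiL⇒eeeeeeeiL⇒eeeeeeeie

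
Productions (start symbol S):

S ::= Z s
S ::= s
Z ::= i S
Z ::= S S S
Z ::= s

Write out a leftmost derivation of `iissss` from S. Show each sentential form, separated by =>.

S => Zs => iSs => iZss => iiSss => iiZsss => iissss

S => Zs   [S ::= Z s]
Zs => iSs   [Z ::= i S]
iSs => iZss   [S ::= Z s]
iZss => iiSss   [Z ::= i S]
iiSss => iiZsss   [S ::= Z s]
iiZsss => iissss   [Z ::= s]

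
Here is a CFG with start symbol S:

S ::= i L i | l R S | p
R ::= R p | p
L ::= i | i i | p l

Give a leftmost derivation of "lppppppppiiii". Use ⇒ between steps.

S ⇒ lRS ⇒ lRpS ⇒ lRppS ⇒ lRpppS ⇒ lRppppS ⇒ lRpppppS ⇒ lRppppppS ⇒ lRpppppppS ⇒ lppppppppS ⇒ lppppppppiLi ⇒ lppppppppiiii

S ⇒ lRS   [S ::= l R S]
lRS ⇒ lRpS   [R ::= R p]
lRpS ⇒ lRppS   [R ::= R p]
lRppS ⇒ lRpppS   [R ::= R p]
lRpppS ⇒ lRppppS   [R ::= R p]
lRppppS ⇒ lRpppppS   [R ::= R p]
lRpppppS ⇒ lRppppppS   [R ::= R p]
lRppppppS ⇒ lRpppppppS   [R ::= R p]
lRpppppppS ⇒ lppppppppS   [R ::= p]
lppppppppS ⇒ lppppppppiLi   [S ::= i L i]
lppppppppiLi ⇒ lppppppppiiii   [L ::= i i]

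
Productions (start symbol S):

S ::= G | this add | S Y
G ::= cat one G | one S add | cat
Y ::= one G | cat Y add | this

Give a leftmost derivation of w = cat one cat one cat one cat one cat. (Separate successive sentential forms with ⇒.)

S ⇒ G ⇒ cat one G ⇒ cat one cat one G ⇒ cat one cat one cat one G ⇒ cat one cat one cat one cat one G ⇒ cat one cat one cat one cat one cat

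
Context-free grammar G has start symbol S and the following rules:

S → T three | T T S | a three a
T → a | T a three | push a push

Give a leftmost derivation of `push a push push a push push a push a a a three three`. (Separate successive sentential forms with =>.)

S => T T S => push a push T S => push a push push a push S => push a push push a push T T S => push a push push a push push a push T S => push a push push a push push a push a S => push a push push a push push a push a T three => push a push push a push push a push a T a three three => push a push push a push push a push a a a three three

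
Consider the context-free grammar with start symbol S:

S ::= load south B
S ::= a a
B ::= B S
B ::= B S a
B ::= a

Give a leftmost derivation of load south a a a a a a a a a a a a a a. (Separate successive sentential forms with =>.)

S => load south B   [S ::= load south B]
load south B => load south B S a   [B ::= B S a]
load south B S a => load south B S S a   [B ::= B S]
load south B S S a => load south B S S S a   [B ::= B S]
load south B S S S a => load south B S a S S S a   [B ::= B S a]
load south B S a S S S a => load south B S a S a S S S a   [B ::= B S a]
load south B S a S a S S S a => load south a S a S a S S S a   [B ::= a]
load south a S a S a S S S a => load south a a a a S a S S S a   [S ::= a a]
load south a a a a S a S S S a => load south a a a a a a a S S S a   [S ::= a a]
load south a a a a a a a S S S a => load south a a a a a a a a a S S a   [S ::= a a]
load south a a a a a a a a a S S a => load south a a a a a a a a a a a S a   [S ::= a a]
load south a a a a a a a a a a a S a => load south a a a a a a a a a a a a a a   [S ::= a a]

S => load south B => load south B S a => load south B S S a => load south B S S S a => load south B S a S S S a => load south B S a S a S S S a => load south a S a S a S S S a => load south a a a a S a S S S a => load south a a a a a a a S S S a => load south a a a a a a a a a S S a => load south a a a a a a a a a a a S a => load south a a a a a a a a a a a a a a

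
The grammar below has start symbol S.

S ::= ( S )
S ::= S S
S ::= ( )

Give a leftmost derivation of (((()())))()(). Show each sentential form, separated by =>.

S => SS   [S ::= S S]
SS => SSS   [S ::= S S]
SSS => (S)SS   [S ::= ( S )]
(S)SS => ((S))SS   [S ::= ( S )]
((S))SS => (((S)))SS   [S ::= ( S )]
(((S)))SS => (((SS)))SS   [S ::= S S]
(((SS)))SS => (((()S)))SS   [S ::= ( )]
(((()S)))SS => (((()())))SS   [S ::= ( )]
(((()())))SS => (((()())))()S   [S ::= ( )]
(((()())))()S => (((()())))()()   [S ::= ( )]

S => SS => SSS => (S)SS => ((S))SS => (((S)))SS => (((SS)))SS => (((()S)))SS => (((()())))SS => (((()())))()S => (((()())))()()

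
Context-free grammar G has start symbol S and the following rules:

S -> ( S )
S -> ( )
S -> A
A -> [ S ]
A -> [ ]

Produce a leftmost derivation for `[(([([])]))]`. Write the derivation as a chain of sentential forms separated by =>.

S => A   [S -> A]
A => [S]   [A -> [ S ]]
[S] => [(S)]   [S -> ( S )]
[(S)] => [((S))]   [S -> ( S )]
[((S))] => [((A))]   [S -> A]
[((A))] => [(([S]))]   [A -> [ S ]]
[(([S]))] => [(([(S)]))]   [S -> ( S )]
[(([(S)]))] => [(([(A)]))]   [S -> A]
[(([(A)]))] => [(([([])]))]   [A -> [ ]]

S => A => [S] => [(S)] => [((S))] => [((A))] => [(([S]))] => [(([(S)]))] => [(([(A)]))] => [(([([])]))]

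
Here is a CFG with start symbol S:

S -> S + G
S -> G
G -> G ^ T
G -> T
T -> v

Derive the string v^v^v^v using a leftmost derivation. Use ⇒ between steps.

S ⇒ G ⇒ G^T ⇒ G^T^T ⇒ G^T^T^T ⇒ T^T^T^T ⇒ v^T^T^T ⇒ v^v^T^T ⇒ v^v^v^T ⇒ v^v^v^v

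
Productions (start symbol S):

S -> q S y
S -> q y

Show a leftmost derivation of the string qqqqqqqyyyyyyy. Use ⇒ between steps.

S ⇒ qSy   [S -> q S y]
qSy ⇒ qqSyy   [S -> q S y]
qqSyy ⇒ qqqSyyy   [S -> q S y]
qqqSyyy ⇒ qqqqSyyyy   [S -> q S y]
qqqqSyyyy ⇒ qqqqqSyyyyy   [S -> q S y]
qqqqqSyyyyy ⇒ qqqqqqSyyyyyy   [S -> q S y]
qqqqqqSyyyyyy ⇒ qqqqqqqyyyyyyy   [S -> q y]

S ⇒ qSy ⇒ qqSyy ⇒ qqqSyyy ⇒ qqqqSyyyy ⇒ qqqqqSyyyyy ⇒ qqqqqqSyyyyyy ⇒ qqqqqqqyyyyyyy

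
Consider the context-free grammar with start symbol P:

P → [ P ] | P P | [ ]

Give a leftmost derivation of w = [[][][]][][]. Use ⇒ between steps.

P ⇒ PP ⇒ PPP ⇒ [P]PP ⇒ [PP]PP ⇒ [PPP]PP ⇒ [[]PP]PP ⇒ [[][]P]PP ⇒ [[][][]]PP ⇒ [[][][]][]P ⇒ [[][][]][][]

P ⇒ PP   [P → P P]
PP ⇒ PPP   [P → P P]
PPP ⇒ [P]PP   [P → [ P ]]
[P]PP ⇒ [PP]PP   [P → P P]
[PP]PP ⇒ [PPP]PP   [P → P P]
[PPP]PP ⇒ [[]PP]PP   [P → [ ]]
[[]PP]PP ⇒ [[][]P]PP   [P → [ ]]
[[][]P]PP ⇒ [[][][]]PP   [P → [ ]]
[[][][]]PP ⇒ [[][][]][]P   [P → [ ]]
[[][][]][]P ⇒ [[][][]][][]   [P → [ ]]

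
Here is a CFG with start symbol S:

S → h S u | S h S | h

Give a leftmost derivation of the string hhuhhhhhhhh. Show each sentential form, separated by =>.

S=>ShS=>ShShS=>hSuhShS=>hhuhShS=>hhuhShShS=>hhuhShShShS=>hhuhhhShShS=>hhuhhhhhShS=>hhuhhhhhhhS=>hhuhhhhhhhh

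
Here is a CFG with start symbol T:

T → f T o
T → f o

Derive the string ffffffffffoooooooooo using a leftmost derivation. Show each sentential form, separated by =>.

T => fTo => ffToo => fffTooo => ffffToooo => fffffTooooo => ffffffToooooo => fffffffTooooooo => ffffffffToooooooo => fffffffffTooooooooo => ffffffffffoooooooooo

T => fTo   [T → f T o]
fTo => ffToo   [T → f T o]
ffToo => fffTooo   [T → f T o]
fffTooo => ffffToooo   [T → f T o]
ffffToooo => fffffTooooo   [T → f T o]
fffffTooooo => ffffffToooooo   [T → f T o]
ffffffToooooo => fffffffTooooooo   [T → f T o]
fffffffTooooooo => ffffffffToooooooo   [T → f T o]
ffffffffToooooooo => fffffffffTooooooooo   [T → f T o]
fffffffffTooooooooo => ffffffffffoooooooooo   [T → f o]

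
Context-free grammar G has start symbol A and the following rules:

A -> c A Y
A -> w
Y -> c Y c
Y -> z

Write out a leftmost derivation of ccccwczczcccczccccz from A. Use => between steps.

A => cAY => ccAYY => cccAYYY => ccccAYYYY => ccccwYYYY => ccccwcYcYYY => ccccwczcYYY => ccccwczczYY => ccccwczczcYcY => ccccwczczccYccY => ccccwczczcccYcccY => ccccwczczccccYccccY => ccccwczczcccczccccY => ccccwczczcccczccccz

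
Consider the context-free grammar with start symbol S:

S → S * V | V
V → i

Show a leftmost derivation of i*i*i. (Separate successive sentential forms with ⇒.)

S ⇒ S*V   [S → S * V]
S*V ⇒ S*V*V   [S → S * V]
S*V*V ⇒ V*V*V   [S → V]
V*V*V ⇒ i*V*V   [V → i]
i*V*V ⇒ i*i*V   [V → i]
i*i*V ⇒ i*i*i   [V → i]

S⇒S*V⇒S*V*V⇒V*V*V⇒i*V*V⇒i*i*V⇒i*i*i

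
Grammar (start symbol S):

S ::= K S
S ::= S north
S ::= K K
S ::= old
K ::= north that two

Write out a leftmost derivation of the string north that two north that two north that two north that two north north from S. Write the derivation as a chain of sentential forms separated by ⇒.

S ⇒ K S ⇒ north that two S ⇒ north that two K S ⇒ north that two north that two S ⇒ north that two north that two S north ⇒ north that two north that two S north north ⇒ north that two north that two K K north north ⇒ north that two north that two north that two K north north ⇒ north that two north that two north that two north that two north north

S ⇒ K S   [S ::= K S]
K S ⇒ north that two S   [K ::= north that two]
north that two S ⇒ north that two K S   [S ::= K S]
north that two K S ⇒ north that two north that two S   [K ::= north that two]
north that two north that two S ⇒ north that two north that two S north   [S ::= S north]
north that two north that two S north ⇒ north that two north that two S north north   [S ::= S north]
north that two north that two S north north ⇒ north that two north that two K K north north   [S ::= K K]
north that two north that two K K north north ⇒ north that two north that two north that two K north north   [K ::= north that two]
north that two north that two north that two K north north ⇒ north that two north that two north that two north that two north north   [K ::= north that two]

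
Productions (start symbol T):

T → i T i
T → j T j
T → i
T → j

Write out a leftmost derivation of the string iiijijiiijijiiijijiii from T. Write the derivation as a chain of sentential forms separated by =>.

T => iTi => iiTii => iiiTiii => iiijTjiii => iiijiTijiii => iiijijTjijiii => iiijijiTijijiii => iiijijiiTiijijiii => iiijijiiiTiiijijiii => iiijijiiijTjiiijijiii => iiijijiiijijiiijijiii

T => iTi   [T → i T i]
iTi => iiTii   [T → i T i]
iiTii => iiiTiii   [T → i T i]
iiiTiii => iiijTjiii   [T → j T j]
iiijTjiii => iiijiTijiii   [T → i T i]
iiijiTijiii => iiijijTjijiii   [T → j T j]
iiijijTjijiii => iiijijiTijijiii   [T → i T i]
iiijijiTijijiii => iiijijiiTiijijiii   [T → i T i]
iiijijiiTiijijiii => iiijijiiiTiiijijiii   [T → i T i]
iiijijiiiTiiijijiii => iiijijiiijTjiiijijiii   [T → j T j]
iiijijiiijTjiiijijiii => iiijijiiijijiiijijiii   [T → i]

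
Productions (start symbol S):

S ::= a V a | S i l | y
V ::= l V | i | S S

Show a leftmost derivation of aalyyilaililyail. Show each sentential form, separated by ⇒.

S ⇒ Sil   [S ::= S i l]
Sil ⇒ aVail   [S ::= a V a]
aVail ⇒ aSSail   [V ::= S S]
aSSail ⇒ aSilSail   [S ::= S i l]
aSilSail ⇒ aSililSail   [S ::= S i l]
aSililSail ⇒ aaVaililSail   [S ::= a V a]
aaVaililSail ⇒ aalVaililSail   [V ::= l V]
aalVaililSail ⇒ aalSSaililSail   [V ::= S S]
aalSSaililSail ⇒ aalySaililSail   [S ::= y]
aalySaililSail ⇒ aalySilaililSail   [S ::= S i l]
aalySilaililSail ⇒ aalyyilaililSail   [S ::= y]
aalyyilaililSail ⇒ aalyyilaililyail   [S ::= y]

S ⇒ Sil ⇒ aVail ⇒ aSSail ⇒ aSilSail ⇒ aSililSail ⇒ aaVaililSail ⇒ aalVaililSail ⇒ aalSSaililSail ⇒ aalySaililSail ⇒ aalySilaililSail ⇒ aalyyilaililSail ⇒ aalyyilaililyail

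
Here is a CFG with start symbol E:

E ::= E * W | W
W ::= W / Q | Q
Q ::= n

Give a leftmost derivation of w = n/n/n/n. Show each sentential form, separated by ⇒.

E ⇒ W   [E ::= W]
W ⇒ W/Q   [W ::= W / Q]
W/Q ⇒ W/Q/Q   [W ::= W / Q]
W/Q/Q ⇒ W/Q/Q/Q   [W ::= W / Q]
W/Q/Q/Q ⇒ Q/Q/Q/Q   [W ::= Q]
Q/Q/Q/Q ⇒ n/Q/Q/Q   [Q ::= n]
n/Q/Q/Q ⇒ n/n/Q/Q   [Q ::= n]
n/n/Q/Q ⇒ n/n/n/Q   [Q ::= n]
n/n/n/Q ⇒ n/n/n/n   [Q ::= n]

E ⇒ W ⇒ W/Q ⇒ W/Q/Q ⇒ W/Q/Q/Q ⇒ Q/Q/Q/Q ⇒ n/Q/Q/Q ⇒ n/n/Q/Q ⇒ n/n/n/Q ⇒ n/n/n/n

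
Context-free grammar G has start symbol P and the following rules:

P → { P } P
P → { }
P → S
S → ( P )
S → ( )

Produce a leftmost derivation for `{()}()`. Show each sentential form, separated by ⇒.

P ⇒ {P}P ⇒ {S}P ⇒ {()}P ⇒ {()}S ⇒ {()}()

P ⇒ {P}P   [P → { P } P]
{P}P ⇒ {S}P   [P → S]
{S}P ⇒ {()}P   [S → ( )]
{()}P ⇒ {()}S   [P → S]
{()}S ⇒ {()}()   [S → ( )]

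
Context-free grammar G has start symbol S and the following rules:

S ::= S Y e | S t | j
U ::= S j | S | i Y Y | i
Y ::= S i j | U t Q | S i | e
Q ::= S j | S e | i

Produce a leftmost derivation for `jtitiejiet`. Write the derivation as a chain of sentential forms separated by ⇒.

S ⇒ St ⇒ SYet ⇒ SYeYet ⇒ StYeYet ⇒ jtYeYet ⇒ jtUtQeYet ⇒ jtitQeYet ⇒ jtitieYet ⇒ jtitieSiet ⇒ jtitiejiet

S ⇒ St   [S ::= S t]
St ⇒ SYet   [S ::= S Y e]
SYet ⇒ SYeYet   [S ::= S Y e]
SYeYet ⇒ StYeYet   [S ::= S t]
StYeYet ⇒ jtYeYet   [S ::= j]
jtYeYet ⇒ jtUtQeYet   [Y ::= U t Q]
jtUtQeYet ⇒ jtitQeYet   [U ::= i]
jtitQeYet ⇒ jtitieYet   [Q ::= i]
jtitieYet ⇒ jtitieSiet   [Y ::= S i]
jtitieSiet ⇒ jtitiejiet   [S ::= j]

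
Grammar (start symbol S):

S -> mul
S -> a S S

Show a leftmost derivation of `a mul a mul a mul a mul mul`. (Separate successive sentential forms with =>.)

S => a S S => a mul S => a mul a S S => a mul a mul S => a mul a mul a S S => a mul a mul a mul S => a mul a mul a mul a S S => a mul a mul a mul a mul S => a mul a mul a mul a mul mul

S => a S S   [S -> a S S]
a S S => a mul S   [S -> mul]
a mul S => a mul a S S   [S -> a S S]
a mul a S S => a mul a mul S   [S -> mul]
a mul a mul S => a mul a mul a S S   [S -> a S S]
a mul a mul a S S => a mul a mul a mul S   [S -> mul]
a mul a mul a mul S => a mul a mul a mul a S S   [S -> a S S]
a mul a mul a mul a S S => a mul a mul a mul a mul S   [S -> mul]
a mul a mul a mul a mul S => a mul a mul a mul a mul mul   [S -> mul]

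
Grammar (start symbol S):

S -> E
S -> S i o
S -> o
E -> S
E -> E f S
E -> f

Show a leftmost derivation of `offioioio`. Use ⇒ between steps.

S ⇒ Sio ⇒ Sioio ⇒ Sioioio ⇒ Eioioio ⇒ EfSioioio ⇒ SfSioioio ⇒ ofSioioio ⇒ ofEioioio ⇒ offioioio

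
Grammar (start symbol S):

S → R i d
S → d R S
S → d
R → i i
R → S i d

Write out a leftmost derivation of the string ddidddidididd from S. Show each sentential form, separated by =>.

S=>dRS=>dSidS=>ddidS=>ddiddRS=>ddiddSidS=>ddiddRididS=>ddiddSidididS=>ddidddidididS=>ddidddidididd

S => dRS   [S → d R S]
dRS => dSidS   [R → S i d]
dSidS => ddidS   [S → d]
ddidS => ddiddRS   [S → d R S]
ddiddRS => ddiddSidS   [R → S i d]
ddiddSidS => ddiddRididS   [S → R i d]
ddiddRididS => ddiddSidididS   [R → S i d]
ddiddSidididS => ddidddidididS   [S → d]
ddidddidididS => ddidddidididd   [S → d]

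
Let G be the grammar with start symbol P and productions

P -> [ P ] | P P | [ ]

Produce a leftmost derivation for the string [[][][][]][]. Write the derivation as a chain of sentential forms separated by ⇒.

P ⇒ PP ⇒ [P]P ⇒ [PP]P ⇒ [PPP]P ⇒ [PPPP]P ⇒ [[]PPP]P ⇒ [[][]PP]P ⇒ [[][][]P]P ⇒ [[][][][]]P ⇒ [[][][][]][]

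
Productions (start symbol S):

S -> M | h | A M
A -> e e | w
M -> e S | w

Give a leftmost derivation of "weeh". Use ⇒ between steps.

S ⇒ AM ⇒ wM ⇒ weS ⇒ weM ⇒ weeS ⇒ weeh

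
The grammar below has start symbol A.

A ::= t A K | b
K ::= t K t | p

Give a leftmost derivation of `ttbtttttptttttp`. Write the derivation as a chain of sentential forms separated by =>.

A => tAK   [A ::= t A K]
tAK => ttAKK   [A ::= t A K]
ttAKK => ttbKK   [A ::= b]
ttbKK => ttbtKtK   [K ::= t K t]
ttbtKtK => ttbttKttK   [K ::= t K t]
ttbttKttK => ttbtttKtttK   [K ::= t K t]
ttbtttKtttK => ttbttttKttttK   [K ::= t K t]
ttbttttKttttK => ttbtttttKtttttK   [K ::= t K t]
ttbtttttKtttttK => ttbtttttptttttK   [K ::= p]
ttbtttttptttttK => ttbtttttptttttp   [K ::= p]

A => tAK => ttAKK => ttbKK => ttbtKtK => ttbttKttK => ttbtttKtttK => ttbttttKttttK => ttbtttttKtttttK => ttbtttttptttttK => ttbtttttptttttp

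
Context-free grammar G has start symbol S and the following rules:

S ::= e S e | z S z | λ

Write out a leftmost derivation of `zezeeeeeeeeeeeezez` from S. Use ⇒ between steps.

S⇒zSz⇒zeSez⇒zezSzez⇒zezeSezez⇒zezeeSeezez⇒zezeeeSeeezez⇒zezeeeeSeeeezez⇒zezeeeeeSeeeeezez⇒zezeeeeeeSeeeeeezez⇒zezeeeeeeeeeeeezez

S ⇒ zSz   [S ::= z S z]
zSz ⇒ zeSez   [S ::= e S e]
zeSez ⇒ zezSzez   [S ::= z S z]
zezSzez ⇒ zezeSezez   [S ::= e S e]
zezeSezez ⇒ zezeeSeezez   [S ::= e S e]
zezeeSeezez ⇒ zezeeeSeeezez   [S ::= e S e]
zezeeeSeeezez ⇒ zezeeeeSeeeezez   [S ::= e S e]
zezeeeeSeeeezez ⇒ zezeeeeeSeeeeezez   [S ::= e S e]
zezeeeeeSeeeeezez ⇒ zezeeeeeeSeeeeeezez   [S ::= e S e]
zezeeeeeeSeeeeeezez ⇒ zezeeeeeeeeeeeezez   [S ::= λ]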